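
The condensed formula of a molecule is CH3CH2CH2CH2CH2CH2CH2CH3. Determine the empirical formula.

C4H9

Atom tally by fragment:
  CH3 → C:1 H:3
  CH2 → C:1 H:2
  CH2 → C:1 H:2
  CH2 → C:1 H:2
  CH2 → C:1 H:2
  CH2 → C:1 H:2
  CH2 → C:1 H:2
  CH3 → C:1 H:3
Element totals:
  C: 8
  H: 18
Molecular formula: C8H18.
gcd of subscripts = 2; dividing each by 2:
  C: 8/2 = 4
  H: 18/2 = 9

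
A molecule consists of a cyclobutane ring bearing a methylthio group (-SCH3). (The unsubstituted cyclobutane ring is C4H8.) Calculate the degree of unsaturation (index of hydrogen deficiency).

Atom tally by fragment:
  cyclobutane ring core → C:4 H:8
  (− 1 ring H displaced by substituents)
  + SCH3 → C:1 H:3 S:1
Element totals:
  C: 5
  H: 10
  S: 1
Molecular formula: C5H10S.
DoU = (2C + 2 + N − H − X) / 2 = (2·5 + 2 + 0 − 10 − 0) / 2 = 1.

1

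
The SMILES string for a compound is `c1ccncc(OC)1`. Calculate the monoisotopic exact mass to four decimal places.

Atom tally by fragment:
  pyridine ring core → C:5 H:5 N:1
  (− 1 ring H displaced by substituents)
  + OCH3 → C:1 H:3 O:1
Element totals:
  C: 6
  H: 7
  N: 1
  O: 1
Molecular formula: C6H7NO.
  M = 6(12.0) + 7(1.007825) + 14.003074 + 15.994915
    = 72.000000 + 7.054775 + 14.003074 + 15.994915 = 109.052764

109.0528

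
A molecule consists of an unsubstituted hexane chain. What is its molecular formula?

C6H14

Atom tally by fragment:
  CH3 → C:1 H:3
  CH2 → C:1 H:2
  CH2 → C:1 H:2
  CH2 → C:1 H:2
  CH2 → C:1 H:2
  CH3 → C:1 H:3
Element totals:
  C: 6
  H: 14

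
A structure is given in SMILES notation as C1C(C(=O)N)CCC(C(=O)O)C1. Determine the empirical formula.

Atom tally by fragment:
  cyclohexane ring core → C:6 H:12
  (− 2 ring H displaced by substituents)
  + CONH2 → C:1 H:2 O:1 N:1
  + COOH → C:1 H:1 O:2
Element totals:
  C: 8
  H: 13
  N: 1
  O: 3
Molecular formula: C8H13NO3.
gcd of subscripts (8, 13, 1, 3) = 1, so the empirical formula equals the molecular formula.

C8H13NO3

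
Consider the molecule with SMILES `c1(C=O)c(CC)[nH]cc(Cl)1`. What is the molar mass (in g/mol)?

Atom tally by fragment:
  pyrrole ring core → C:4 H:5 N:1
  (− 3 ring H displaced by substituents)
  + CHO → C:1 H:1 O:1
  + C2H5 → C:2 H:5
  + Cl → Cl:1
Element totals:
  C: 7
  H: 8
  Cl: 1
  N: 1
  O: 1
Molecular formula: C7H8ClNO.
  M = 7(12.011) + 8(1.008) + 35.45 + 14.007 + 15.999
    = 84.077 + 8.064 + 35.450 + 14.007 + 15.999 = 157.597

157.60 g/mol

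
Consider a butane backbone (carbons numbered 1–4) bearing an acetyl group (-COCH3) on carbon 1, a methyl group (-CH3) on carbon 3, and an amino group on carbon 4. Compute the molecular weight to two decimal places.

Atom tally by fragment:
  CH3COCH2 → C:3 H:5 O:1
  CH2 → C:1 H:2
  CH(CH3) → C:2 H:4
  CH2NH2 → C:1 H:4 N:1
Element totals:
  C: 7
  H: 15
  N: 1
  O: 1
Molecular formula: C7H15NO.
  M = 7(12.011) + 15(1.008) + 14.007 + 15.999
    = 84.077 + 15.120 + 14.007 + 15.999 = 129.203

129.20 g/mol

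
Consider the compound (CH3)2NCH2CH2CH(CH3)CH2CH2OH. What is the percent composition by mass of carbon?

66.16%

Atom tally by fragment:
  (CH3)2NCH2 → C:3 H:8 N:1
  CH2 → C:1 H:2
  CH(CH3) → C:2 H:4
  CH2 → C:1 H:2
  CH2OH → C:1 H:3 O:1
Element totals:
  C: 8
  H: 19
  N: 1
  O: 1
Molecular formula: C8H19NO.
Molar mass = 145.246 g/mol.
Mass from C: 8 × 12.011 = 96.088 g/mol.
%C = 96.088 / 145.246 × 100 = 66.16%.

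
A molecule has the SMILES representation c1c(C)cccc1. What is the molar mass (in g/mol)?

Atom tally by fragment:
  benzene ring core → C:6 H:6
  (− 1 ring H displaced by substituents)
  + CH3 → C:1 H:3
Element totals:
  C: 7
  H: 8
Molecular formula: C7H8.
  M = 7(12.011) + 8(1.008)
    = 84.077 + 8.064 = 92.141

92.14 g/mol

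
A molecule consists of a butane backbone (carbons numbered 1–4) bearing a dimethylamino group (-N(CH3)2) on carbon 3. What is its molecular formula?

Atom tally by fragment:
  CH3 → C:1 H:3
  CH2 → C:1 H:2
  CH(N(CH3)2) → C:3 H:7 N:1
  CH3 → C:1 H:3
Element totals:
  C: 6
  H: 15
  N: 1

C6H15N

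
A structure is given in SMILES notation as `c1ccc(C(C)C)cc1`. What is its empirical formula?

Atom tally by fragment:
  benzene ring core → C:6 H:6
  (− 1 ring H displaced by substituents)
  + CH(CH3)2 → C:3 H:7
Element totals:
  C: 9
  H: 12
Molecular formula: C9H12.
gcd of subscripts = 3; dividing each by 3:
  C: 9/3 = 3
  H: 12/3 = 4

C3H4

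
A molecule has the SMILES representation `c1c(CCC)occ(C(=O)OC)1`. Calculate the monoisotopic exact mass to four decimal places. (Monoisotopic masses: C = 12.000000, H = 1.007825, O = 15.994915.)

Atom tally by fragment:
  furan ring core → C:4 H:4 O:1
  (− 2 ring H displaced by substituents)
  + CH2CH2CH3 → C:3 H:7
  + COOCH3 → C:2 H:3 O:2
Element totals:
  C: 9
  H: 12
  O: 3
Molecular formula: C9H12O3.
  M = 9(12.0) + 12(1.007825) + 3(15.994915)
    = 108.000000 + 12.093900 + 47.984745 = 168.078645

168.0786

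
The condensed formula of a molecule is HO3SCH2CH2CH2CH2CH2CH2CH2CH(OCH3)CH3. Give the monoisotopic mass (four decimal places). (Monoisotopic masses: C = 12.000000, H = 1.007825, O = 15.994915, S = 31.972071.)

238.1239

Atom tally by fragment:
  HO3SCH2 → C:1 H:3 S:1 O:3
  CH2 → C:1 H:2
  CH2 → C:1 H:2
  CH2 → C:1 H:2
  CH2 → C:1 H:2
  CH2 → C:1 H:2
  CH2 → C:1 H:2
  CH(OCH3) → C:2 H:4 O:1
  CH3 → C:1 H:3
Element totals:
  C: 10
  H: 22
  O: 4
  S: 1
Molecular formula: C10H22O4S.
  M = 10(12.0) + 22(1.007825) + 4(15.994915) + 31.972071
    = 120.000000 + 22.172150 + 63.979660 + 31.972071 = 238.123881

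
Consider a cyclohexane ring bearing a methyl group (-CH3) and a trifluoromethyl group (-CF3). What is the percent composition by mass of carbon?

Atom tally by fragment:
  cyclohexane ring core → C:6 H:12
  (− 2 ring H displaced by substituents)
  + CH3 → C:1 H:3
  + CF3 → C:1 F:3
Element totals:
  C: 8
  H: 13
  F: 3
Molecular formula: C8H13F3.
Molar mass = 166.186 g/mol.
Mass from C: 8 × 12.011 = 96.088 g/mol.
%C = 96.088 / 166.186 × 100 = 57.82%.

57.82%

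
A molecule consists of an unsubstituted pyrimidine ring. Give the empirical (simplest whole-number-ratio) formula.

Atom tally by fragment:
  pyrimidine ring core → C:4 H:4 N:2
Element totals:
  C: 4
  H: 4
  N: 2
Molecular formula: C4H4N2.
gcd of subscripts = 2; dividing each by 2:
  C: 4/2 = 2
  H: 4/2 = 2
  N: 2/2 = 1

C2H2N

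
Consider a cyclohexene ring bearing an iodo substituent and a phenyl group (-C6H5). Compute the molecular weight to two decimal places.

Atom tally by fragment:
  cyclohexene ring core → C:6 H:10
  (− 2 ring H displaced by substituents)
  + I → I:1
  + C6H5 → C:6 H:5
Element totals:
  C: 12
  H: 13
  I: 1
Molecular formula: C12H13I.
  M = 12(12.011) + 13(1.008) + 126.904
    = 144.132 + 13.104 + 126.904 = 284.140

284.14 g/mol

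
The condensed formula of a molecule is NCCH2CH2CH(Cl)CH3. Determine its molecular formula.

C5H8ClN

Atom tally by fragment:
  NCCH2 → C:2 H:2 N:1
  CH2 → C:1 H:2
  CH(Cl) → C:1 H:1 Cl:1
  CH3 → C:1 H:3
Element totals:
  C: 5
  H: 8
  Cl: 1
  N: 1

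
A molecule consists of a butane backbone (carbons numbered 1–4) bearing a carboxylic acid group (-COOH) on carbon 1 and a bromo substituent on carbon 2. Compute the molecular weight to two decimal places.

Atom tally by fragment:
  HOOCCH2 → C:2 H:3 O:2
  CH(Br) → C:1 H:1 Br:1
  CH2 → C:1 H:2
  CH3 → C:1 H:3
Element totals:
  C: 5
  H: 9
  Br: 1
  O: 2
Molecular formula: C5H9BrO2.
  M = 5(12.011) + 9(1.008) + 79.904 + 2(15.999)
    = 60.055 + 9.072 + 79.904 + 31.998 = 181.029

181.03 g/mol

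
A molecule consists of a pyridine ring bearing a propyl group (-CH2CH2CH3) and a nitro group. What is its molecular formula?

C8H10N2O2

Atom tally by fragment:
  pyridine ring core → C:5 H:5 N:1
  (− 2 ring H displaced by substituents)
  + CH2CH2CH3 → C:3 H:7
  + NO2 → N:1 O:2
Element totals:
  C: 8
  H: 10
  N: 2
  O: 2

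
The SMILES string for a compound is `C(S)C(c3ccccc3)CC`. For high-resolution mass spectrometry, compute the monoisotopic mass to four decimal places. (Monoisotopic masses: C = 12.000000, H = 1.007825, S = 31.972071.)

Atom tally by fragment:
  HSCH2 → C:1 H:3 S:1
  CH(C6H5) → C:7 H:6
  CH2 → C:1 H:2
  CH3 → C:1 H:3
Element totals:
  C: 10
  H: 14
  S: 1
Molecular formula: C10H14S.
  M = 10(12.0) + 14(1.007825) + 31.972071
    = 120.000000 + 14.109550 + 31.972071 = 166.081621

166.0816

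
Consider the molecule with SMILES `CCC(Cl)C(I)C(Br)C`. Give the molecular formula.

Atom tally by fragment:
  CH3 → C:1 H:3
  CH2 → C:1 H:2
  CH(Cl) → C:1 H:1 Cl:1
  CH(I) → C:1 H:1 I:1
  CH(Br) → C:1 H:1 Br:1
  CH3 → C:1 H:3
Element totals:
  C: 6
  H: 11
  Br: 1
  Cl: 1
  I: 1

C6H11BrClI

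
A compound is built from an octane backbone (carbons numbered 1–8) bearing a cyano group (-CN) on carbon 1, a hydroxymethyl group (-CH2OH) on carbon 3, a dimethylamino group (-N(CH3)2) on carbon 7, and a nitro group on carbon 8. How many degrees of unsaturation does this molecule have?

Atom tally by fragment:
  NCCH2 → C:2 H:2 N:1
  CH2 → C:1 H:2
  CH(CH2OH) → C:2 H:4 O:1
  CH2 → C:1 H:2
  CH2 → C:1 H:2
  CH2 → C:1 H:2
  CH(N(CH3)2) → C:3 H:7 N:1
  CH2NO2 → C:1 H:2 N:1 O:2
Element totals:
  C: 12
  H: 23
  N: 3
  O: 3
Molecular formula: C12H23N3O3.
DoU = (2C + 2 + N − H − X) / 2 = (2·12 + 2 + 3 − 23 − 0) / 2 = 3.

3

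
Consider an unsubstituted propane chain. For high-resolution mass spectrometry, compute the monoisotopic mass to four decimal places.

44.0626

Atom tally by fragment:
  CH3 → C:1 H:3
  CH2 → C:1 H:2
  CH3 → C:1 H:3
Element totals:
  C: 3
  H: 8
Molecular formula: C3H8.
  M = 3(12.0) + 8(1.007825)
    = 36.000000 + 8.062600 = 44.062600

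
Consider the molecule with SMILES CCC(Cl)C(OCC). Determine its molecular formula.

Atom tally by fragment:
  CH3 → C:1 H:3
  CH2 → C:1 H:2
  CH(Cl) → C:1 H:1 Cl:1
  CH2OC2H5 → C:3 H:7 O:1
Element totals:
  C: 6
  H: 13
  Cl: 1
  O: 1

C6H13ClO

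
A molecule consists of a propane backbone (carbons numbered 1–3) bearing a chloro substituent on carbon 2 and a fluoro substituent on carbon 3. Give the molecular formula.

C3H6ClF

Atom tally by fragment:
  CH3 → C:1 H:3
  CH(Cl) → C:1 H:1 Cl:1
  CH2F → C:1 H:2 F:1
Element totals:
  C: 3
  H: 6
  Cl: 1
  F: 1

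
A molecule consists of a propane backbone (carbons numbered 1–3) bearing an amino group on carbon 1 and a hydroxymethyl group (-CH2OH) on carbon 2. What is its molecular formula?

Atom tally by fragment:
  H2NCH2 → C:1 H:4 N:1
  CH(CH2OH) → C:2 H:4 O:1
  CH3 → C:1 H:3
Element totals:
  C: 4
  H: 11
  N: 1
  O: 1

C4H11NO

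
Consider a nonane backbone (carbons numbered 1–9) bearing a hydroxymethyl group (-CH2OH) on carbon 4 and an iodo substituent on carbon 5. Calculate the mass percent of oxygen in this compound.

Atom tally by fragment:
  CH3 → C:1 H:3
  CH2 → C:1 H:2
  CH2 → C:1 H:2
  CH(CH2OH) → C:2 H:4 O:1
  CH(I) → C:1 H:1 I:1
  CH2 → C:1 H:2
  CH2 → C:1 H:2
  CH2 → C:1 H:2
  CH3 → C:1 H:3
Element totals:
  C: 10
  H: 21
  I: 1
  O: 1
Molecular formula: C10H21IO.
Molar mass = 284.181 g/mol.
Mass from O: 1 × 15.999 = 15.999 g/mol.
%O = 15.999 / 284.181 × 100 = 5.63%.

5.63%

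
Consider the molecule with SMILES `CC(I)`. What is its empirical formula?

C2H5I

Atom tally by fragment:
  CH3 → C:1 H:3
  CH2I → C:1 H:2 I:1
Element totals:
  C: 2
  H: 5
  I: 1
Molecular formula: C2H5I.
gcd of subscripts (2, 5, 1) = 1, so the empirical formula equals the molecular formula.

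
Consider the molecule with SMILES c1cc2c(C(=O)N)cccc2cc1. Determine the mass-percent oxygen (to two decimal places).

9.35%

Atom tally by fragment:
  naphthalene ring system core → C:10 H:8
  (− 1 ring H displaced by substituents)
  + CONH2 → C:1 H:2 O:1 N:1
Element totals:
  C: 11
  H: 9
  N: 1
  O: 1
Molecular formula: C11H9NO.
Molar mass = 171.199 g/mol.
Mass from O: 1 × 15.999 = 15.999 g/mol.
%O = 15.999 / 171.199 × 100 = 9.35%.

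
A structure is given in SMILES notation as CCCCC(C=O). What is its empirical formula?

C6H12O

Atom tally by fragment:
  CH3 → C:1 H:3
  CH2 → C:1 H:2
  CH2 → C:1 H:2
  CH2 → C:1 H:2
  CH2CHO → C:2 H:3 O:1
Element totals:
  C: 6
  H: 12
  O: 1
Molecular formula: C6H12O.
gcd of subscripts (6, 12, 1) = 1, so the empirical formula equals the molecular formula.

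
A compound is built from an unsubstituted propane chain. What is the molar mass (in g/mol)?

Atom tally by fragment:
  CH3 → C:1 H:3
  CH2 → C:1 H:2
  CH3 → C:1 H:3
Element totals:
  C: 3
  H: 8
Molecular formula: C3H8.
  M = 3(12.011) + 8(1.008)
    = 36.033 + 8.064 = 44.097

44.10 g/mol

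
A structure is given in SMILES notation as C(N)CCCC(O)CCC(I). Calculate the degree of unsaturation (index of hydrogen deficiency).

Atom tally by fragment:
  H2NCH2 → C:1 H:4 N:1
  CH2 → C:1 H:2
  CH2 → C:1 H:2
  CH2 → C:1 H:2
  CH(OH) → C:1 H:2 O:1
  CH2 → C:1 H:2
  CH2 → C:1 H:2
  CH2I → C:1 H:2 I:1
Element totals:
  C: 8
  H: 18
  I: 1
  N: 1
  O: 1
Molecular formula: C8H18INO.
DoU = (2C + 2 + N − H − X) / 2 = (2·8 + 2 + 1 − 18 − 1) / 2 = 0.

0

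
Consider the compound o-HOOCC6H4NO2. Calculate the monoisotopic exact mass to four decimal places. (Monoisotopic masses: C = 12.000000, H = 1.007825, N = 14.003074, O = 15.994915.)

167.0219

Atom tally by fragment:
  benzene ring core → C:6 H:6
  (− 2 ring H displaced by substituents)
  + COOH → C:1 H:1 O:2
  + NO2 → N:1 O:2
Element totals:
  C: 7
  H: 5
  N: 1
  O: 4
Molecular formula: C7H5NO4.
  M = 7(12.0) + 5(1.007825) + 14.003074 + 4(15.994915)
    = 84.000000 + 5.039125 + 14.003074 + 63.979660 = 167.021859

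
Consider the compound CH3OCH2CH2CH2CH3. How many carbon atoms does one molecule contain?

5

Atom tally by fragment:
  CH3OCH2 → C:2 H:5 O:1
  CH2 → C:1 H:2
  CH2 → C:1 H:2
  CH3 → C:1 H:3
Element totals:
  C: 5
  H: 12
  O: 1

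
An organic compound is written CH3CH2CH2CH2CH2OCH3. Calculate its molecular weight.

Element totals:
  C: 6
  H: 14
  O: 1
Molecular formula: C6H14O.
  M = 6(12.011) + 14(1.008) + 15.999
    = 72.066 + 14.112 + 15.999 = 102.177

102.18 g/mol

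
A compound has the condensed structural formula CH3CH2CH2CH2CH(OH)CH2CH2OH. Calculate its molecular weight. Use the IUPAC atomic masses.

Element totals:
  C: 7
  H: 16
  O: 2
Molecular formula: C7H16O2.
  M = 7(12.011) + 16(1.008) + 2(15.999)
    = 84.077 + 16.128 + 31.998 = 132.203

132.20 g/mol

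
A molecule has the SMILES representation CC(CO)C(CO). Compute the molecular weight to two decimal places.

104.15 g/mol

Atom tally by fragment:
  CH3 → C:1 H:3
  CH(CH2OH) → C:2 H:4 O:1
  CH2CH2OH → C:2 H:5 O:1
Element totals:
  C: 5
  H: 12
  O: 2
Molecular formula: C5H12O2.
  M = 5(12.011) + 12(1.008) + 2(15.999)
    = 60.055 + 12.096 + 31.998 = 104.149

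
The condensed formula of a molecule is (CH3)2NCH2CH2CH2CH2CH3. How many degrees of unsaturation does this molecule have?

0

Element totals:
  C: 7
  H: 17
  N: 1
Molecular formula: C7H17N.
DoU = (2C + 2 + N − H − X) / 2 = (2·7 + 2 + 1 − 17 − 0) / 2 = 0.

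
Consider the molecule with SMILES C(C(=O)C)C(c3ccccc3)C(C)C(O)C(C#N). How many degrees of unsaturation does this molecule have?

7

Atom tally by fragment:
  CH3COCH2 → C:3 H:5 O:1
  CH(C6H5) → C:7 H:6
  CH(CH3) → C:2 H:4
  CH(OH) → C:1 H:2 O:1
  CH2CN → C:2 H:2 N:1
Element totals:
  C: 15
  H: 19
  N: 1
  O: 2
Molecular formula: C15H19NO2.
DoU = (2C + 2 + N − H − X) / 2 = (2·15 + 2 + 1 − 19 − 0) / 2 = 7.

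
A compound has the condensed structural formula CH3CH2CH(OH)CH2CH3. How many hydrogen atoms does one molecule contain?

12

Element totals:
  C: 5
  H: 12
  O: 1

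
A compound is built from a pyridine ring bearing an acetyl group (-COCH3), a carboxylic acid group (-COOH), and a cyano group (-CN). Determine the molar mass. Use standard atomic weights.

Atom tally by fragment:
  pyridine ring core → C:5 H:5 N:1
  (− 3 ring H displaced by substituents)
  + COCH3 → C:2 H:3 O:1
  + COOH → C:1 H:1 O:2
  + CN → C:1 N:1
Element totals:
  C: 9
  H: 6
  N: 2
  O: 3
Molecular formula: C9H6N2O3.
  M = 9(12.011) + 6(1.008) + 2(14.007) + 3(15.999)
    = 108.099 + 6.048 + 28.014 + 47.997 = 190.158

190.16 g/mol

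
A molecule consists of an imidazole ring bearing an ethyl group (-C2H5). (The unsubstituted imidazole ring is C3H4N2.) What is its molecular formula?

Atom tally by fragment:
  imidazole ring core → C:3 H:4 N:2
  (− 1 ring H displaced by substituents)
  + C2H5 → C:2 H:5
Element totals:
  C: 5
  H: 8
  N: 2

C5H8N2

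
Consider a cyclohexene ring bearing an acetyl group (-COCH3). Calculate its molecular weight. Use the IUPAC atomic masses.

124.18 g/mol

Atom tally by fragment:
  cyclohexene ring core → C:6 H:10
  (− 1 ring H displaced by substituents)
  + COCH3 → C:2 H:3 O:1
Element totals:
  C: 8
  H: 12
  O: 1
Molecular formula: C8H12O.
  M = 8(12.011) + 12(1.008) + 15.999
    = 96.088 + 12.096 + 15.999 = 124.183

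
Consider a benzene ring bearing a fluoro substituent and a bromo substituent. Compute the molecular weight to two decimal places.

175.00 g/mol

Atom tally by fragment:
  benzene ring core → C:6 H:6
  (− 2 ring H displaced by substituents)
  + F → F:1
  + Br → Br:1
Element totals:
  C: 6
  H: 4
  Br: 1
  F: 1
Molecular formula: C6H4BrF.
  M = 6(12.011) + 4(1.008) + 79.904 + 18.998
    = 72.066 + 4.032 + 79.904 + 18.998 = 175.000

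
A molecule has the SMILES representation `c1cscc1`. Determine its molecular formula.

Atom tally by fragment:
  thiophene ring core → C:4 H:4 S:1
Element totals:
  C: 4
  H: 4
  S: 1

C4H4S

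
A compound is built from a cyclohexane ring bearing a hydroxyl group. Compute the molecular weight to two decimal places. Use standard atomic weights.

100.16 g/mol

Atom tally by fragment:
  cyclohexane ring core → C:6 H:12
  (− 1 ring H displaced by substituents)
  + OH → O:1 H:1
Element totals:
  C: 6
  H: 12
  O: 1
Molecular formula: C6H12O.
  M = 6(12.011) + 12(1.008) + 15.999
    = 72.066 + 12.096 + 15.999 = 100.161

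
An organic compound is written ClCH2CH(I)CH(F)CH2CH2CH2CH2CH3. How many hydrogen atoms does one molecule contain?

15

Element totals:
  C: 8
  H: 15
  Cl: 1
  F: 1
  I: 1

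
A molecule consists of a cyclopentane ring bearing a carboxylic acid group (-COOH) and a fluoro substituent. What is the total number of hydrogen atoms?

9

Atom tally by fragment:
  cyclopentane ring core → C:5 H:10
  (− 2 ring H displaced by substituents)
  + COOH → C:1 H:1 O:2
  + F → F:1
Element totals:
  C: 6
  H: 9
  F: 1
  O: 2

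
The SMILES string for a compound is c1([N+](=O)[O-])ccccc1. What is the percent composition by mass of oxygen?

25.99%

Atom tally by fragment:
  benzene ring core → C:6 H:6
  (− 1 ring H displaced by substituents)
  + NO2 → N:1 O:2
Element totals:
  C: 6
  H: 5
  N: 1
  O: 2
Molecular formula: C6H5NO2.
Molar mass = 123.111 g/mol.
Mass from O: 2 × 15.999 = 31.998 g/mol.
%O = 31.998 / 123.111 × 100 = 25.99%.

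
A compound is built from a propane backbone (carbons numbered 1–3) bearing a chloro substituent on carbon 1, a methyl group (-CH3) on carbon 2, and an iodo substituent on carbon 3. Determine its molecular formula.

C4H8ClI

Atom tally by fragment:
  ClCH2 → C:1 H:2 Cl:1
  CH(CH3) → C:2 H:4
  CH2I → C:1 H:2 I:1
Element totals:
  C: 4
  H: 8
  Cl: 1
  I: 1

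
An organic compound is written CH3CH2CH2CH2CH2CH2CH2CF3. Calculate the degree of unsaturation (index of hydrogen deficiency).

0

Atom tally by fragment:
  CH3 → C:1 H:3
  CH2 → C:1 H:2
  CH2 → C:1 H:2
  CH2 → C:1 H:2
  CH2 → C:1 H:2
  CH2 → C:1 H:2
  CH2CF3 → C:2 H:2 F:3
Element totals:
  C: 8
  H: 15
  F: 3
Molecular formula: C8H15F3.
DoU = (2C + 2 + N − H − X) / 2 = (2·8 + 2 + 0 − 15 − 3) / 2 = 0.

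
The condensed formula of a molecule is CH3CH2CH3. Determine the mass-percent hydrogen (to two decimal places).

18.29%

Element totals:
  C: 3
  H: 8
Molecular formula: C3H8.
Molar mass = 44.097 g/mol.
Mass from H: 8 × 1.008 = 8.064 g/mol.
%H = 8.064 / 44.097 × 100 = 18.29%.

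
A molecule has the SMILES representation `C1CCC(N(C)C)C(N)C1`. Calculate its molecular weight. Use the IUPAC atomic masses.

Atom tally by fragment:
  cyclohexane ring core → C:6 H:12
  (− 2 ring H displaced by substituents)
  + N(CH3)2 → N:1 C:2 H:6
  + NH2 → N:1 H:2
Element totals:
  C: 8
  H: 18
  N: 2
Molecular formula: C8H18N2.
  M = 8(12.011) + 18(1.008) + 2(14.007)
    = 96.088 + 18.144 + 28.014 = 142.246

142.25 g/mol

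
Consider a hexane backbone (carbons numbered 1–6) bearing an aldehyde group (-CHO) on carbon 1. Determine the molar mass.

Atom tally by fragment:
  OHCCH2 → C:2 H:3 O:1
  CH2 → C:1 H:2
  CH2 → C:1 H:2
  CH2 → C:1 H:2
  CH2 → C:1 H:2
  CH3 → C:1 H:3
Element totals:
  C: 7
  H: 14
  O: 1
Molecular formula: C7H14O.
  M = 7(12.011) + 14(1.008) + 15.999
    = 84.077 + 14.112 + 15.999 = 114.188

114.19 g/mol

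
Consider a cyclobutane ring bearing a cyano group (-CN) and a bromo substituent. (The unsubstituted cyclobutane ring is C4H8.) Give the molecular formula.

C5H6BrN

Atom tally by fragment:
  cyclobutane ring core → C:4 H:8
  (− 2 ring H displaced by substituents)
  + CN → C:1 N:1
  + Br → Br:1
Element totals:
  C: 5
  H: 6
  Br: 1
  N: 1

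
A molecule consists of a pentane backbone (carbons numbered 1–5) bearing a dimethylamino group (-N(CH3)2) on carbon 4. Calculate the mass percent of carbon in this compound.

72.97%

Atom tally by fragment:
  CH3 → C:1 H:3
  CH2 → C:1 H:2
  CH2 → C:1 H:2
  CH(N(CH3)2) → C:3 H:7 N:1
  CH3 → C:1 H:3
Element totals:
  C: 7
  H: 17
  N: 1
Molecular formula: C7H17N.
Molar mass = 115.220 g/mol.
Mass from C: 7 × 12.011 = 84.077 g/mol.
%C = 84.077 / 115.220 × 100 = 72.97%.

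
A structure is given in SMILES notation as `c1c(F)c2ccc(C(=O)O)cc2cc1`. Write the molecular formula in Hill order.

C11H7FO2

Atom tally by fragment:
  naphthalene ring system core → C:10 H:8
  (− 2 ring H displaced by substituents)
  + F → F:1
  + COOH → C:1 H:1 O:2
Element totals:
  C: 11
  H: 7
  F: 1
  O: 2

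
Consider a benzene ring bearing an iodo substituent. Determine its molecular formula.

Atom tally by fragment:
  benzene ring core → C:6 H:6
  (− 1 ring H displaced by substituents)
  + I → I:1
Element totals:
  C: 6
  H: 5
  I: 1

C6H5I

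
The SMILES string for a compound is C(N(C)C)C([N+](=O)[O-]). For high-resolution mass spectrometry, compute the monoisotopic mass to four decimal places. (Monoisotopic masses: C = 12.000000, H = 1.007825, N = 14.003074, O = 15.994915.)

118.0742

Atom tally by fragment:
  (CH3)2NCH2 → C:3 H:8 N:1
  CH2NO2 → C:1 H:2 N:1 O:2
Element totals:
  C: 4
  H: 10
  N: 2
  O: 2
Molecular formula: C4H10N2O2.
  M = 4(12.0) + 10(1.007825) + 2(14.003074) + 2(15.994915)
    = 48.000000 + 10.078250 + 28.006148 + 31.989830 = 118.074228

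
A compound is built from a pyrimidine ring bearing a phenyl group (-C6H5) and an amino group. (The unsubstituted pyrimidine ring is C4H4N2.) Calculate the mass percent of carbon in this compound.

70.16%

Atom tally by fragment:
  pyrimidine ring core → C:4 H:4 N:2
  (− 2 ring H displaced by substituents)
  + C6H5 → C:6 H:5
  + NH2 → N:1 H:2
Element totals:
  C: 10
  H: 9
  N: 3
Molecular formula: C10H9N3.
Molar mass = 171.203 g/mol.
Mass from C: 10 × 12.011 = 120.110 g/mol.
%C = 120.110 / 171.203 × 100 = 70.16%.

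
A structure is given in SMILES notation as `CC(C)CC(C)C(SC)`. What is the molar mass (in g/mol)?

Atom tally by fragment:
  CH3 → C:1 H:3
  CH(CH3) → C:2 H:4
  CH2 → C:1 H:2
  CH(CH3) → C:2 H:4
  CH2SCH3 → C:2 H:5 S:1
Element totals:
  C: 8
  H: 18
  S: 1
Molecular formula: C8H18S.
  M = 8(12.011) + 18(1.008) + 32.06
    = 96.088 + 18.144 + 32.060 = 146.292

146.29 g/mol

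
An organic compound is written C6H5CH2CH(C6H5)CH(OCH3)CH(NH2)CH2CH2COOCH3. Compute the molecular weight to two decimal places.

341.45 g/mol

Element totals:
  C: 21
  H: 27
  N: 1
  O: 3
Molecular formula: C21H27NO3.
  M = 21(12.011) + 27(1.008) + 14.007 + 3(15.999)
    = 252.231 + 27.216 + 14.007 + 47.997 = 341.451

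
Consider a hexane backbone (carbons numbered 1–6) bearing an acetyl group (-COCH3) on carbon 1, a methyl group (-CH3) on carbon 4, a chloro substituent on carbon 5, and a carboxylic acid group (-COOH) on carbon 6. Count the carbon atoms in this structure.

Atom tally by fragment:
  CH3COCH2 → C:3 H:5 O:1
  CH2 → C:1 H:2
  CH2 → C:1 H:2
  CH(CH3) → C:2 H:4
  CH(Cl) → C:1 H:1 Cl:1
  CH2COOH → C:2 H:3 O:2
Element totals:
  C: 10
  H: 17
  Cl: 1
  O: 3

10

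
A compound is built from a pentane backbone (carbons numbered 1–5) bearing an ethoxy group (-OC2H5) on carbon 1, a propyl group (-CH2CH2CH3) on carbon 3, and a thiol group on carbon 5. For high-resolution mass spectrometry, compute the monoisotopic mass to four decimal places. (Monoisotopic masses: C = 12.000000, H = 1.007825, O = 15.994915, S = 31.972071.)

Atom tally by fragment:
  C2H5OCH2 → C:3 H:7 O:1
  CH2 → C:1 H:2
  CH(CH2CH2CH3) → C:4 H:8
  CH2 → C:1 H:2
  CH2SH → C:1 H:3 S:1
Element totals:
  C: 10
  H: 22
  O: 1
  S: 1
Molecular formula: C10H22OS.
  M = 10(12.0) + 22(1.007825) + 15.994915 + 31.972071
    = 120.000000 + 22.172150 + 15.994915 + 31.972071 = 190.139136

190.1391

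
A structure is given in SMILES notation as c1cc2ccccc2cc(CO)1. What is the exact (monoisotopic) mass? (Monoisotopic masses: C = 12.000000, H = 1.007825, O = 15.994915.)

Atom tally by fragment:
  naphthalene ring system core → C:10 H:8
  (− 1 ring H displaced by substituents)
  + CH2OH → C:1 H:3 O:1
Element totals:
  C: 11
  H: 10
  O: 1
Molecular formula: C11H10O.
  M = 11(12.0) + 10(1.007825) + 15.994915
    = 132.000000 + 10.078250 + 15.994915 = 158.073165

158.0732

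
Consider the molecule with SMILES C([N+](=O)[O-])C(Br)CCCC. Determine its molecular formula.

C6H12BrNO2

Atom tally by fragment:
  O2NCH2 → C:1 H:2 N:1 O:2
  CH(Br) → C:1 H:1 Br:1
  CH2 → C:1 H:2
  CH2 → C:1 H:2
  CH2 → C:1 H:2
  CH3 → C:1 H:3
Element totals:
  C: 6
  H: 12
  Br: 1
  N: 1
  O: 2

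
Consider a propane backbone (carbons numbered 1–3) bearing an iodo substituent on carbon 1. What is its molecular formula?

C3H7I

Atom tally by fragment:
  ICH2 → C:1 H:2 I:1
  CH2 → C:1 H:2
  CH3 → C:1 H:3
Element totals:
  C: 3
  H: 7
  I: 1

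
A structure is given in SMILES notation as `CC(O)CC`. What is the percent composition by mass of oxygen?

Atom tally by fragment:
  CH3 → C:1 H:3
  CH(OH) → C:1 H:2 O:1
  CH2 → C:1 H:2
  CH3 → C:1 H:3
Element totals:
  C: 4
  H: 10
  O: 1
Molecular formula: C4H10O.
Molar mass = 74.123 g/mol.
Mass from O: 1 × 15.999 = 15.999 g/mol.
%O = 15.999 / 74.123 × 100 = 21.58%.

21.58%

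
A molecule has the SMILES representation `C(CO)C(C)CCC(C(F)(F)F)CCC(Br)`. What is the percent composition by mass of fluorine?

Atom tally by fragment:
  HOCH2CH2 → C:2 H:5 O:1
  CH(CH3) → C:2 H:4
  CH2 → C:1 H:2
  CH2 → C:1 H:2
  CH(CF3) → C:2 H:1 F:3
  CH2 → C:1 H:2
  CH2 → C:1 H:2
  CH2Br → C:1 H:2 Br:1
Element totals:
  C: 11
  H: 20
  Br: 1
  F: 3
  O: 1
Molecular formula: C11H20BrF3O.
Molar mass = 305.178 g/mol.
Mass from F: 3 × 18.998 = 56.994 g/mol.
%F = 56.994 / 305.178 × 100 = 18.68%.

18.68%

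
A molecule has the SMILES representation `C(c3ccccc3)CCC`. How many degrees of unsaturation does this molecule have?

4

Atom tally by fragment:
  C6H5CH2 → C:7 H:7
  CH2 → C:1 H:2
  CH2 → C:1 H:2
  CH3 → C:1 H:3
Element totals:
  C: 10
  H: 14
Molecular formula: C10H14.
DoU = (2C + 2 + N − H − X) / 2 = (2·10 + 2 + 0 − 14 − 0) / 2 = 4.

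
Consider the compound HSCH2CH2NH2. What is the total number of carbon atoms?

2

Atom tally by fragment:
  HSCH2 → C:1 H:3 S:1
  CH2NH2 → C:1 H:4 N:1
Element totals:
  C: 2
  H: 7
  N: 1
  S: 1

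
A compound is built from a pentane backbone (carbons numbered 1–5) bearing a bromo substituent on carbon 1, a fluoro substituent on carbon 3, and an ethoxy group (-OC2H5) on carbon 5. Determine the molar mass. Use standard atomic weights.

213.09 g/mol

Atom tally by fragment:
  BrCH2 → C:1 H:2 Br:1
  CH2 → C:1 H:2
  CH(F) → C:1 H:1 F:1
  CH2 → C:1 H:2
  CH2OC2H5 → C:3 H:7 O:1
Element totals:
  C: 7
  H: 14
  Br: 1
  F: 1
  O: 1
Molecular formula: C7H14BrFO.
  M = 7(12.011) + 14(1.008) + 79.904 + 18.998 + 15.999
    = 84.077 + 14.112 + 79.904 + 18.998 + 15.999 = 213.090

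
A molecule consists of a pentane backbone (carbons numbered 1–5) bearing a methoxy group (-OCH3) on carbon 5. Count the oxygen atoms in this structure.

Atom tally by fragment:
  CH3 → C:1 H:3
  CH2 → C:1 H:2
  CH2 → C:1 H:2
  CH2 → C:1 H:2
  CH2OCH3 → C:2 H:5 O:1
Element totals:
  C: 6
  H: 14
  O: 1

1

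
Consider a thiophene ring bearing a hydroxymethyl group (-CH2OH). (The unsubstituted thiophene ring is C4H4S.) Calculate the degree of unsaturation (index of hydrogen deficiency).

Atom tally by fragment:
  thiophene ring core → C:4 H:4 S:1
  (− 1 ring H displaced by substituents)
  + CH2OH → C:1 H:3 O:1
Element totals:
  C: 5
  H: 6
  O: 1
  S: 1
Molecular formula: C5H6OS.
DoU = (2C + 2 + N − H − X) / 2 = (2·5 + 2 + 0 − 6 − 0) / 2 = 3.

3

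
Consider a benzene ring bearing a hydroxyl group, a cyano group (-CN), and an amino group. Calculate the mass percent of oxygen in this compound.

11.93%

Atom tally by fragment:
  benzene ring core → C:6 H:6
  (− 3 ring H displaced by substituents)
  + OH → O:1 H:1
  + CN → C:1 N:1
  + NH2 → N:1 H:2
Element totals:
  C: 7
  H: 6
  N: 2
  O: 1
Molecular formula: C7H6N2O.
Molar mass = 134.138 g/mol.
Mass from O: 1 × 15.999 = 15.999 g/mol.
%O = 15.999 / 134.138 × 100 = 11.93%.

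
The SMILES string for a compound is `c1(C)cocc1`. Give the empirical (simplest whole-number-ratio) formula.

C5H6O

Atom tally by fragment:
  furan ring core → C:4 H:4 O:1
  (− 1 ring H displaced by substituents)
  + CH3 → C:1 H:3
Element totals:
  C: 5
  H: 6
  O: 1
Molecular formula: C5H6O.
gcd of subscripts (5, 6, 1) = 1, so the empirical formula equals the molecular formula.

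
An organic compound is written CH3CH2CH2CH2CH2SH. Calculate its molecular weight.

Element totals:
  C: 5
  H: 12
  S: 1
Molecular formula: C5H12S.
  M = 5(12.011) + 12(1.008) + 32.06
    = 60.055 + 12.096 + 32.060 = 104.211

104.21 g/mol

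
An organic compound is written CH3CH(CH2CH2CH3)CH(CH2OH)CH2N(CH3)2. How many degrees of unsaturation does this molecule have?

0

Element totals:
  C: 10
  H: 23
  N: 1
  O: 1
Molecular formula: C10H23NO.
DoU = (2C + 2 + N − H − X) / 2 = (2·10 + 2 + 1 − 23 − 0) / 2 = 0.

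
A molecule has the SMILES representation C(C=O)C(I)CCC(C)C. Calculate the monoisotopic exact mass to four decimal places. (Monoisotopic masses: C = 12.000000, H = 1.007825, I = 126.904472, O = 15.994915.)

254.0168

Atom tally by fragment:
  OHCCH2 → C:2 H:3 O:1
  CH(I) → C:1 H:1 I:1
  CH2 → C:1 H:2
  CH2 → C:1 H:2
  CH(CH3) → C:2 H:4
  CH3 → C:1 H:3
Element totals:
  C: 8
  H: 15
  I: 1
  O: 1
Molecular formula: C8H15IO.
  M = 8(12.0) + 15(1.007825) + 126.904472 + 15.994915
    = 96.000000 + 15.117375 + 126.904472 + 15.994915 = 254.016762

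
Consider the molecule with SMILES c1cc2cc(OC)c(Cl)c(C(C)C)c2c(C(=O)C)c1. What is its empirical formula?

C16H17ClO2

Atom tally by fragment:
  naphthalene ring system core → C:10 H:8
  (− 4 ring H displaced by substituents)
  + OCH3 → C:1 H:3 O:1
  + Cl → Cl:1
  + CH(CH3)2 → C:3 H:7
  + COCH3 → C:2 H:3 O:1
Element totals:
  C: 16
  H: 17
  Cl: 1
  O: 2
Molecular formula: C16H17ClO2.
gcd of subscripts (16, 1, 17, 2) = 1, so the empirical formula equals the molecular formula.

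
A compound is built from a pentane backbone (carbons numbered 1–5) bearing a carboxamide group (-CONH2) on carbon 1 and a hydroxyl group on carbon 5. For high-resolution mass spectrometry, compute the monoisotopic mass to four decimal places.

131.0946

Atom tally by fragment:
  H2NOCCH2 → C:2 H:4 O:1 N:1
  CH2 → C:1 H:2
  CH2 → C:1 H:2
  CH2 → C:1 H:2
  CH2OH → C:1 H:3 O:1
Element totals:
  C: 6
  H: 13
  N: 1
  O: 2
Molecular formula: C6H13NO2.
  M = 6(12.0) + 13(1.007825) + 14.003074 + 2(15.994915)
    = 72.000000 + 13.101725 + 14.003074 + 31.989830 = 131.094629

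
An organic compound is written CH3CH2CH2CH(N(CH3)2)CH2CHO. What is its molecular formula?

Element totals:
  C: 8
  H: 17
  N: 1
  O: 1

C8H17NO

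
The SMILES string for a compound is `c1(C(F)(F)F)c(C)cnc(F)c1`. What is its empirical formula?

C7H5F4N

Atom tally by fragment:
  pyridine ring core → C:5 H:5 N:1
  (− 3 ring H displaced by substituents)
  + CF3 → C:1 F:3
  + CH3 → C:1 H:3
  + F → F:1
Element totals:
  C: 7
  H: 5
  F: 4
  N: 1
Molecular formula: C7H5F4N.
gcd of subscripts (7, 4, 5, 1) = 1, so the empirical formula equals the molecular formula.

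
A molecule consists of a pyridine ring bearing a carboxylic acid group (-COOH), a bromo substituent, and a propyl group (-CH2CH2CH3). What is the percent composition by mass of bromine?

32.74%

Atom tally by fragment:
  pyridine ring core → C:5 H:5 N:1
  (− 3 ring H displaced by substituents)
  + COOH → C:1 H:1 O:2
  + Br → Br:1
  + CH2CH2CH3 → C:3 H:7
Element totals:
  C: 9
  H: 10
  Br: 1
  N: 1
  O: 2
Molecular formula: C9H10BrNO2.
Molar mass = 244.088 g/mol.
Mass from Br: 1 × 79.904 = 79.904 g/mol.
%Br = 79.904 / 244.088 × 100 = 32.74%.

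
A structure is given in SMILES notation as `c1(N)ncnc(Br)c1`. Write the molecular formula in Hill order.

C4H4BrN3

Atom tally by fragment:
  pyrimidine ring core → C:4 H:4 N:2
  (− 2 ring H displaced by substituents)
  + NH2 → N:1 H:2
  + Br → Br:1
Element totals:
  C: 4
  H: 4
  Br: 1
  N: 3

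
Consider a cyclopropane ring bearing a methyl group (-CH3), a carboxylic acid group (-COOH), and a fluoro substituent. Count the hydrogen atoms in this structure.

7

Atom tally by fragment:
  cyclopropane ring core → C:3 H:6
  (− 3 ring H displaced by substituents)
  + CH3 → C:1 H:3
  + COOH → C:1 H:1 O:2
  + F → F:1
Element totals:
  C: 5
  H: 7
  F: 1
  O: 2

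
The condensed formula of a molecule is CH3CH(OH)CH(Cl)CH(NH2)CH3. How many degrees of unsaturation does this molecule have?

0

Element totals:
  C: 5
  H: 12
  Cl: 1
  N: 1
  O: 1
Molecular formula: C5H12ClNO.
DoU = (2C + 2 + N − H − X) / 2 = (2·5 + 2 + 1 − 12 − 1) / 2 = 0.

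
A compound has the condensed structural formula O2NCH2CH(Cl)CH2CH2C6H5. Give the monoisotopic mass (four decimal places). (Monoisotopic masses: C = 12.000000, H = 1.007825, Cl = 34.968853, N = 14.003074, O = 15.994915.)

Atom tally by fragment:
  O2NCH2 → C:1 H:2 N:1 O:2
  CH(Cl) → C:1 H:1 Cl:1
  CH2 → C:1 H:2
  CH2C6H5 → C:7 H:7
Element totals:
  C: 10
  H: 12
  Cl: 1
  N: 1
  O: 2
Molecular formula: C10H12ClNO2.
  M = 10(12.0) + 12(1.007825) + 34.968853 + 14.003074 + 2(15.994915)
    = 120.000000 + 12.093900 + 34.968853 + 14.003074 + 31.989830 = 213.055657

213.0557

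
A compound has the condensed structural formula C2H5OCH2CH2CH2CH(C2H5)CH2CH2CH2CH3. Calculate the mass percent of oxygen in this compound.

8.59%

Element totals:
  C: 12
  H: 26
  O: 1
Molecular formula: C12H26O.
Molar mass = 186.339 g/mol.
Mass from O: 1 × 15.999 = 15.999 g/mol.
%O = 15.999 / 186.339 × 100 = 8.59%.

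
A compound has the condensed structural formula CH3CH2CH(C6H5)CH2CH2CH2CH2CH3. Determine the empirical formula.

C7H11

Element totals:
  C: 14
  H: 22
Molecular formula: C14H22.
gcd of subscripts = 2; dividing each by 2:
  C: 14/2 = 7
  H: 22/2 = 11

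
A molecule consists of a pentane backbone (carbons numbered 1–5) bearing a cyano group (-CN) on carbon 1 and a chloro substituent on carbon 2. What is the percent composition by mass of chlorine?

26.94%

Atom tally by fragment:
  NCCH2 → C:2 H:2 N:1
  CH(Cl) → C:1 H:1 Cl:1
  CH2 → C:1 H:2
  CH2 → C:1 H:2
  CH3 → C:1 H:3
Element totals:
  C: 6
  H: 10
  Cl: 1
  N: 1
Molecular formula: C6H10ClN.
Molar mass = 131.603 g/mol.
Mass from Cl: 1 × 35.45 = 35.450 g/mol.
%Cl = 35.450 / 131.603 × 100 = 26.94%.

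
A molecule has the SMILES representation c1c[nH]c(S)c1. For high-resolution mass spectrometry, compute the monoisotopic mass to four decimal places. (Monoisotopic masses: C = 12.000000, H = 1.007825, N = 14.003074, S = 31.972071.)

Atom tally by fragment:
  pyrrole ring core → C:4 H:5 N:1
  (− 1 ring H displaced by substituents)
  + SH → S:1 H:1
Element totals:
  C: 4
  H: 5
  N: 1
  S: 1
Molecular formula: C4H5NS.
  M = 4(12.0) + 5(1.007825) + 14.003074 + 31.972071
    = 48.000000 + 5.039125 + 14.003074 + 31.972071 = 99.014270

99.0143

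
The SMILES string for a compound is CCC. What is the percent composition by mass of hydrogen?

Atom tally by fragment:
  CH3 → C:1 H:3
  CH2 → C:1 H:2
  CH3 → C:1 H:3
Element totals:
  C: 3
  H: 8
Molecular formula: C3H8.
Molar mass = 44.097 g/mol.
Mass from H: 8 × 1.008 = 8.064 g/mol.
%H = 8.064 / 44.097 × 100 = 18.29%.

18.29%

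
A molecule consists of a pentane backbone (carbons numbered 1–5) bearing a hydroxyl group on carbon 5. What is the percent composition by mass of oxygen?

18.15%

Atom tally by fragment:
  CH3 → C:1 H:3
  CH2 → C:1 H:2
  CH2 → C:1 H:2
  CH2 → C:1 H:2
  CH2OH → C:1 H:3 O:1
Element totals:
  C: 5
  H: 12
  O: 1
Molecular formula: C5H12O.
Molar mass = 88.150 g/mol.
Mass from O: 1 × 15.999 = 15.999 g/mol.
%O = 15.999 / 88.150 × 100 = 18.15%.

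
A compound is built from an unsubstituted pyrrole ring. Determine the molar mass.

67.09 g/mol

Atom tally by fragment:
  pyrrole ring core → C:4 H:5 N:1
Element totals:
  C: 4
  H: 5
  N: 1
Molecular formula: C4H5N.
  M = 4(12.011) + 5(1.008) + 14.007
    = 48.044 + 5.040 + 14.007 = 67.091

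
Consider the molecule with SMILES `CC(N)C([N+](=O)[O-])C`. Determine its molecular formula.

Atom tally by fragment:
  CH3 → C:1 H:3
  CH(NH2) → C:1 H:3 N:1
  CH(NO2) → C:1 H:1 N:1 O:2
  CH3 → C:1 H:3
Element totals:
  C: 4
  H: 10
  N: 2
  O: 2

C4H10N2O2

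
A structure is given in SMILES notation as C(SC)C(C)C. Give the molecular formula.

Atom tally by fragment:
  CH3SCH2 → C:2 H:5 S:1
  CH(CH3) → C:2 H:4
  CH3 → C:1 H:3
Element totals:
  C: 5
  H: 12
  S: 1

C5H12S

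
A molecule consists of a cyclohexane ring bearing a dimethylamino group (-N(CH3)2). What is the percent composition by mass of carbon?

75.52%

Atom tally by fragment:
  cyclohexane ring core → C:6 H:12
  (− 1 ring H displaced by substituents)
  + N(CH3)2 → N:1 C:2 H:6
Element totals:
  C: 8
  H: 17
  N: 1
Molecular formula: C8H17N.
Molar mass = 127.231 g/mol.
Mass from C: 8 × 12.011 = 96.088 g/mol.
%C = 96.088 / 127.231 × 100 = 75.52%.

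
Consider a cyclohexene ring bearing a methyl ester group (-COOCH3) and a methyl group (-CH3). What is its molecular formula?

Atom tally by fragment:
  cyclohexene ring core → C:6 H:10
  (− 2 ring H displaced by substituents)
  + COOCH3 → C:2 H:3 O:2
  + CH3 → C:1 H:3
Element totals:
  C: 9
  H: 14
  O: 2

C9H14O2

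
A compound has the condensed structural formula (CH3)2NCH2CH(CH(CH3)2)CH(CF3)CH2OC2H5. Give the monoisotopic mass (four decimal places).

255.1810

Element totals:
  C: 12
  H: 24
  F: 3
  N: 1
  O: 1
Molecular formula: C12H24F3NO.
  M = 12(12.0) + 24(1.007825) + 3(18.998403) + 14.003074 + 15.994915
    = 144.000000 + 24.187800 + 56.995209 + 14.003074 + 15.994915 = 255.180998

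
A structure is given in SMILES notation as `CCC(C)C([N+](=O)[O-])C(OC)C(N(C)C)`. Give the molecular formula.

C10H22N2O3

Atom tally by fragment:
  CH3 → C:1 H:3
  CH2 → C:1 H:2
  CH(CH3) → C:2 H:4
  CH(NO2) → C:1 H:1 N:1 O:2
  CH(OCH3) → C:2 H:4 O:1
  CH2N(CH3)2 → C:3 H:8 N:1
Element totals:
  C: 10
  H: 22
  N: 2
  O: 3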